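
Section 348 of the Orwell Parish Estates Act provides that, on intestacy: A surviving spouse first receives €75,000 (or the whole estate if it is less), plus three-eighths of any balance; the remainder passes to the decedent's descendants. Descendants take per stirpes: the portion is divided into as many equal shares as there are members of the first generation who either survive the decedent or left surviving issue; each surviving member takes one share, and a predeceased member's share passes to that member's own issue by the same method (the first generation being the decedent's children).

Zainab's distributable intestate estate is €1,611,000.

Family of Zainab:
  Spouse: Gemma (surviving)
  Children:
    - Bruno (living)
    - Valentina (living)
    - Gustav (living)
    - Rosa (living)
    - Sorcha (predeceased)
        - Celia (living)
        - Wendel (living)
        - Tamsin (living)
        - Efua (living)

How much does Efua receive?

Gemma first takes €75,000, leaving a balance of €1,536,000. Gemma then takes three-eighths of the balance (€576,000), for a total of €651,000. The remaining €960,000 passes to the descendants.
The descendants' portion (€960,000) is divided into 5 shares of €192,000: Bruno, Valentina, Gustav, and Rosa each take €192,000; Sorcha's €192,000 share passes to Sorcha's issue.
Sorcha's share (€192,000) is divided into 4 shares of €48,000: Celia, Wendel, Tamsin, and Efua each take €48,000.

Efua receives €48,000.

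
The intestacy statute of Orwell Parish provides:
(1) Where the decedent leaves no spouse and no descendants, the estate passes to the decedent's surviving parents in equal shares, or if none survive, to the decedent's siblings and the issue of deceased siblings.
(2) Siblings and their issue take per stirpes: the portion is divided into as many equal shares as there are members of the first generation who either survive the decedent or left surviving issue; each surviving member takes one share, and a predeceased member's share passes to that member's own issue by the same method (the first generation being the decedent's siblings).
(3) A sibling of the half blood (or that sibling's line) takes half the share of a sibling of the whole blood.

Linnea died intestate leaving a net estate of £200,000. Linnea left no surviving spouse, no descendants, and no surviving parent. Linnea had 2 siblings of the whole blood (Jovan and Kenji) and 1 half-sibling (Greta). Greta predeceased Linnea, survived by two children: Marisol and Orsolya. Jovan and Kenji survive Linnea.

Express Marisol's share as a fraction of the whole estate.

Marisol receives 1/10 of the estate.

The entire £200,000 passes to the siblings and their issue.
Counting each half-blood sibling's line as half a unit, there are 5/2 units in £200,000, so one unit is £80,000. Whole-blood lines (Jovan and Kenji) take £80,000 each; half-blood lines (Greta) take £40,000 each.
Greta's share (£40,000) is divided into 2 shares of £20,000: Marisol and Orsolya each take £20,000.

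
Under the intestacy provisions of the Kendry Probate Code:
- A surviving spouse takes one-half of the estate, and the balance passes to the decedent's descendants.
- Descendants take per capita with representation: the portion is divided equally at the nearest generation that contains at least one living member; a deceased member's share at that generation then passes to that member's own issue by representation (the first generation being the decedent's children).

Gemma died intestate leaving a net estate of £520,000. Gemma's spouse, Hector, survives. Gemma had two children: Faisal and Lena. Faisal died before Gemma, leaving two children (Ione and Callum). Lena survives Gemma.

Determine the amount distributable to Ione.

Ione receives £65,000.

Hector takes one-half of £520,000 = £260,000. The remaining £260,000 passes to the descendants.
The descendants' portion (£260,000) is divided into 2 shares of £130,000: Lena takes £130,000; Faisal's £130,000 share passes to Faisal's issue.
Faisal's share (£130,000) is divided into 2 shares of £65,000: Ione and Callum each take £65,000.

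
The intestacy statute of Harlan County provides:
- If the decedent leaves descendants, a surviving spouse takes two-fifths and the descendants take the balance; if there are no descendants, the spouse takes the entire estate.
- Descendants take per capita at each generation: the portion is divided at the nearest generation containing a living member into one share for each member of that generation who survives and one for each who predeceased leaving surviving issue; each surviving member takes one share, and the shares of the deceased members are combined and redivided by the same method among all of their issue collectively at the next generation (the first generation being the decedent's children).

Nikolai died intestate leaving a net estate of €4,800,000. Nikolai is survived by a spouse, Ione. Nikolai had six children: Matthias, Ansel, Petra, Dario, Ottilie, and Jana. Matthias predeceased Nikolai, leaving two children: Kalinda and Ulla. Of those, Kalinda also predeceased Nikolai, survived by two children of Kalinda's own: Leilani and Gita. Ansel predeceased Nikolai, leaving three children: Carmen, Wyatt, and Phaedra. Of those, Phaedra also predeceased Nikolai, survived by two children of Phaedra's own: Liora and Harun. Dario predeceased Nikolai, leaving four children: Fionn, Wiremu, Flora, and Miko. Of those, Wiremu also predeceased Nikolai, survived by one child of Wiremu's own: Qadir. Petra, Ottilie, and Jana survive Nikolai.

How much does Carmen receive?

Carmen receives €160,000.

Ione takes two-fifths of €4,800,000 = €1,920,000. The remaining €2,880,000 passes to the descendants.
The descendants' portion (€2,880,000) is divided at the children's generation into 6 shares of €480,000. Petra, Ottilie, and Jana each take €480,000. The 3 shares of the deceased (Matthias, Ansel, and Dario) are combined into a pool of €1,440,000.
That pool (€1,440,000) is divided at the grandchildren's generation into 9 shares of €160,000. Ulla, Carmen, Wyatt, Fionn, Flora, and Miko each take €160,000. The 3 shares of the deceased (Kalinda, Phaedra, and Wiremu) are combined into a pool of €480,000.
That pool (€480,000) is divided at the great-grandchildren's generation equally among Leilani, Gita, Liora, Harun, and Qadir: €96,000 each.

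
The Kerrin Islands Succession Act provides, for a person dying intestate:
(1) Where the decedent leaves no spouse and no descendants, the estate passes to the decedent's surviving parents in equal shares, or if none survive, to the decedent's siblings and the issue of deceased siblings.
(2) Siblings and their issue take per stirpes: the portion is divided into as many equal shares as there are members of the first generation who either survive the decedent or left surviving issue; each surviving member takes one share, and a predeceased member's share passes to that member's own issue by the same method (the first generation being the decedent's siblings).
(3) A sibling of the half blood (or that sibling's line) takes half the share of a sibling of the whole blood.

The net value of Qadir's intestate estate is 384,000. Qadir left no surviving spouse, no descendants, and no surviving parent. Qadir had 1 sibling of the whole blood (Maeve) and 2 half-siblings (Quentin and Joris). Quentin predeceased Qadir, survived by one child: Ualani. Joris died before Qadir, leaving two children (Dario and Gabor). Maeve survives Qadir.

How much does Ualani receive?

Ualani receives 96,000.

The entire 384,000 passes to the siblings and their issue.
Counting each half-blood sibling's line as half a unit, there are 2 units in 384,000, so one unit is 192,000. Whole-blood lines (Maeve) take 192,000 each; half-blood lines (Quentin and Joris) take 96,000 each.
Quentin's share (96,000) passes entirely to Ualani.
Joris's share (96,000) is divided into 2 shares of 48,000: Dario and Gabor each take 48,000.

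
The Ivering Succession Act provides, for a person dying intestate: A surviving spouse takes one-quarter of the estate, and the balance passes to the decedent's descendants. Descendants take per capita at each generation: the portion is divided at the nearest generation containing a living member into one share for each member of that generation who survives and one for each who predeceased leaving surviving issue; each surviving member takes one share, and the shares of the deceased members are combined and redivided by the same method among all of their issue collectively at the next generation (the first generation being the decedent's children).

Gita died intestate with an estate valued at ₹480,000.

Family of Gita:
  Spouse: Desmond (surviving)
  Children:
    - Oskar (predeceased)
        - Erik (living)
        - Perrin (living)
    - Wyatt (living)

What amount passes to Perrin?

Perrin receives ₹90,000.

Desmond takes one-quarter of ₹480,000 = ₹120,000. The remaining ₹360,000 passes to the descendants.
The descendants' portion (₹360,000) is divided at the children's generation into 2 shares of ₹180,000. Wyatt takes ₹180,000. The remaining share for the deceased Oskar (₹180,000) is carried to the next generation.
That pool (₹180,000) is divided at the grandchildren's generation equally among Erik and Perrin: ₹90,000 each.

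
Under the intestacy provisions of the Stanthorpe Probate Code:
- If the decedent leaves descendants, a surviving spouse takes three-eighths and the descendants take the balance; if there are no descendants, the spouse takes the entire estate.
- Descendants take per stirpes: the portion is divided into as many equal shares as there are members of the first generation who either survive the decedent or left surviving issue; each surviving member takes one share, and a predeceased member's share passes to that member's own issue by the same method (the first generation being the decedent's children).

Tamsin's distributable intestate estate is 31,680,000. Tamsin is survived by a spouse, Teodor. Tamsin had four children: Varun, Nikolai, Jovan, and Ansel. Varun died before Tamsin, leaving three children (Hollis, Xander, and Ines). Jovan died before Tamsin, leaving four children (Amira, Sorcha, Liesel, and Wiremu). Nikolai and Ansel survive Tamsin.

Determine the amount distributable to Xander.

Xander receives 1,650,000.

Teodor takes three-eighths of 31,680,000 = 11,880,000. The remaining 19,800,000 passes to the descendants.
The descendants' portion (19,800,000) is divided into 4 shares of 4,950,000: Nikolai and Ansel each take 4,950,000; Varun's 4,950,000 share passes to Varun's issue; Jovan's 4,950,000 share passes to Jovan's issue.
Varun's share (4,950,000) is divided into 3 shares of 1,650,000: Hollis, Xander, and Ines each take 1,650,000.
Jovan's share (4,950,000) is divided into 4 shares of 1,237,500: Amira, Sorcha, Liesel, and Wiremu each take 1,237,500.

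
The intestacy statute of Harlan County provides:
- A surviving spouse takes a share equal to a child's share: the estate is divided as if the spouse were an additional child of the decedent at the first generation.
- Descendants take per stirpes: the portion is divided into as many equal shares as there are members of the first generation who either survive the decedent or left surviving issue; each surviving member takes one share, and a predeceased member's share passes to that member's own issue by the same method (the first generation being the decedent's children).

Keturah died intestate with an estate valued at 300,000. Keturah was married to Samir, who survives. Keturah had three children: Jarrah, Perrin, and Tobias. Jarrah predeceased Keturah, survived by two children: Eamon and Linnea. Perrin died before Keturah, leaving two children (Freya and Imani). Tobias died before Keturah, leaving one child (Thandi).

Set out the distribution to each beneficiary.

Samir: 75,000; Eamon: 37,500; Linnea: 37,500; Freya: 37,500; Imani: 37,500; Thandi: 75,000

The spouse counts as an additional share at the children's level, so there are 4 primary shares of 75,000. Samir takes one such share (75,000).
The children's combined portion (225,000) is divided into 3 shares of 75,000: Jarrah's 75,000 share passes to Jarrah's issue; Perrin's 75,000 share passes to Perrin's issue; Tobias's 75,000 share passes to Tobias's issue.
Jarrah's share (75,000) is divided into 2 shares of 37,500: Eamon and Linnea each take 37,500.
Perrin's share (75,000) is divided into 2 shares of 37,500: Freya and Imani each take 37,500.
Tobias's share (75,000) passes entirely to Thandi.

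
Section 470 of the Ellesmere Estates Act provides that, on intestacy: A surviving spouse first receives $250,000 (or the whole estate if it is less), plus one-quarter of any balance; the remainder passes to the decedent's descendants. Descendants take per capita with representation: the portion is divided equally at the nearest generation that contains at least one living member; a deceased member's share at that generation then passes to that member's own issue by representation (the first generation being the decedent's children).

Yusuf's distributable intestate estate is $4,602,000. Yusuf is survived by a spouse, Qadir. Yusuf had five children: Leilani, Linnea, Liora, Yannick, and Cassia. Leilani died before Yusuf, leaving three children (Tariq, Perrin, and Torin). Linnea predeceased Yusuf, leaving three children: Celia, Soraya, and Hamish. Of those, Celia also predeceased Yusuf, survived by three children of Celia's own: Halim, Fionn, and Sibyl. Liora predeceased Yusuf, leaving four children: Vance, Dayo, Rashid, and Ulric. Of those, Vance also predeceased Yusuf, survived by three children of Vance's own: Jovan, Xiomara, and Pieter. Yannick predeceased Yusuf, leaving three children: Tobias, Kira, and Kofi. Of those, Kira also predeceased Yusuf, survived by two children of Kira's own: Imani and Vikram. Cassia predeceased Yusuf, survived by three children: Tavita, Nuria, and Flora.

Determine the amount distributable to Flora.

Qadir first takes $250,000, leaving a balance of $4,352,000. Qadir then takes one-quarter of the balance ($1,088,000), for a total of $1,338,000. The remaining $3,264,000 passes to the descendants.
No child survives, so the initial division is made at the grandchildren's generation.
The descendants' portion ($3,264,000) is divided into 16 shares of $204,000: Tariq, Perrin, Torin, Soraya, Hamish, Dayo, Rashid, Ulric, Tobias, Kofi, Tavita, Nuria, and Flora each take $204,000; Celia's $204,000 share passes to Celia's issue; Vance's $204,000 share passes to Vance's issue; Kira's $204,000 share passes to Kira's issue.
Celia's share ($204,000) is divided into 3 shares of $68,000: Halim, Fionn, and Sibyl each take $68,000.
Vance's share ($204,000) is divided into 3 shares of $68,000: Jovan, Xiomara, and Pieter each take $68,000.
Kira's share ($204,000) is divided into 2 shares of $102,000: Imani and Vikram each take $102,000.

Flora receives $204,000.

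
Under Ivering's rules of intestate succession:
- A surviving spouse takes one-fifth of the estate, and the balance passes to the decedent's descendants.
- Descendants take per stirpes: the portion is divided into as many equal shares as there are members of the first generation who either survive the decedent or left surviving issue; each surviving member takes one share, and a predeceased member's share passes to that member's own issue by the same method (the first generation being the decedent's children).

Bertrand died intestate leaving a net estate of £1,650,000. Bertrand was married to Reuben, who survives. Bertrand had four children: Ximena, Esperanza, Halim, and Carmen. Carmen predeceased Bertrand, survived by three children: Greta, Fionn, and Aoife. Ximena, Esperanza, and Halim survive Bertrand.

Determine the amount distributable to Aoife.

Aoife receives £110,000.

Reuben takes one-fifth of £1,650,000 = £330,000. The remaining £1,320,000 passes to the descendants.
The descendants' portion (£1,320,000) is divided into 4 shares of £330,000: Ximena, Esperanza, and Halim each take £330,000; Carmen's £330,000 share passes to Carmen's issue.
Carmen's share (£330,000) is divided into 3 shares of £110,000: Greta, Fionn, and Aoife each take £110,000.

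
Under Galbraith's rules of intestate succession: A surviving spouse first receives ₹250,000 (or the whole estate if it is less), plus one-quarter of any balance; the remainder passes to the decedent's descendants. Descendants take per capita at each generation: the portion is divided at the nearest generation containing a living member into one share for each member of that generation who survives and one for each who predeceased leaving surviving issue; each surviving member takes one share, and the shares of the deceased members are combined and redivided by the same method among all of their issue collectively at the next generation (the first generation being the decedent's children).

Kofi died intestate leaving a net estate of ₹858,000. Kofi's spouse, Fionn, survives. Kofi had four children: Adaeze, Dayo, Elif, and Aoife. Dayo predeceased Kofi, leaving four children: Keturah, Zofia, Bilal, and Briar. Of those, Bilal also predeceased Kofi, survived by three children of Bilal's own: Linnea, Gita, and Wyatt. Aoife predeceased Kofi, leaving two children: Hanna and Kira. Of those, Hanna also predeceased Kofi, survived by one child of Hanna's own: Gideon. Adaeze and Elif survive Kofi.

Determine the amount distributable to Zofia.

Fionn first takes ₹250,000, leaving a balance of ₹608,000. Fionn then takes one-quarter of the balance (₹152,000), for a total of ₹402,000. The remaining ₹456,000 passes to the descendants.
The descendants' portion (₹456,000) is divided at the children's generation into 4 shares of ₹114,000. Adaeze and Elif each take ₹114,000. The 2 shares of the deceased (Dayo and Aoife) are combined into a pool of ₹228,000.
That pool (₹228,000) is divided at the grandchildren's generation into 6 shares of ₹38,000. Keturah, Zofia, Briar, and Kira each take ₹38,000. The 2 shares of the deceased (Bilal and Hanna) are combined into a pool of ₹76,000.
That pool (₹76,000) is divided at the great-grandchildren's generation equally among Linnea, Gita, Wyatt, and Gideon: ₹19,000 each.

Zofia receives ₹38,000.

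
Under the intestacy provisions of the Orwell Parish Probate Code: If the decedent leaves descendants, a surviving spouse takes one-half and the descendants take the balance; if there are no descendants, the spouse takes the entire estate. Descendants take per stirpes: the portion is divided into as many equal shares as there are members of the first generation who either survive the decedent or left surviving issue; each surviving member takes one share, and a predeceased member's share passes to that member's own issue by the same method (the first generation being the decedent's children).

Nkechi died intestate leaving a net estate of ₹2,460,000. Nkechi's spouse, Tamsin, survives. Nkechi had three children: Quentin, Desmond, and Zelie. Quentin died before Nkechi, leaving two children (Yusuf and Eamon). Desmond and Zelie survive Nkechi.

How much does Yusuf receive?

Yusuf receives ₹205,000.

Tamsin takes one-half of ₹2,460,000 = ₹1,230,000. The remaining ₹1,230,000 passes to the descendants.
The descendants' portion (₹1,230,000) is divided into 3 shares of ₹410,000: Desmond and Zelie each take ₹410,000; Quentin's ₹410,000 share passes to Quentin's issue.
Quentin's share (₹410,000) is divided into 2 shares of ₹205,000: Yusuf and Eamon each take ₹205,000.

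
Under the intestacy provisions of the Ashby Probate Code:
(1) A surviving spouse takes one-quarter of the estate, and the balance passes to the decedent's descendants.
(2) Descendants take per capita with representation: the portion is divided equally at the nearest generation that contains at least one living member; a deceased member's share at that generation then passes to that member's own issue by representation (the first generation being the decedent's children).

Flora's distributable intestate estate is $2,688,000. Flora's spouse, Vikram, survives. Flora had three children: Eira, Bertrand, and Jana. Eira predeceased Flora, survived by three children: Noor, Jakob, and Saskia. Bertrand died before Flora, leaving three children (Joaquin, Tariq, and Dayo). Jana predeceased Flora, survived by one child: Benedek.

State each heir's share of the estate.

Vikram takes one-quarter of $2,688,000 = $672,000. The remaining $2,016,000 passes to the descendants.
No child survives, so the initial division is made at the grandchildren's generation.
The descendants' portion ($2,016,000) is divided into 7 shares of $288,000: Noor, Jakob, Saskia, Joaquin, Tariq, Dayo, and Benedek each take $288,000.

Vikram: $672,000; Noor: $288,000; Jakob: $288,000; Saskia: $288,000; Joaquin: $288,000; Tariq: $288,000; Dayo: $288,000; Benedek: $288,000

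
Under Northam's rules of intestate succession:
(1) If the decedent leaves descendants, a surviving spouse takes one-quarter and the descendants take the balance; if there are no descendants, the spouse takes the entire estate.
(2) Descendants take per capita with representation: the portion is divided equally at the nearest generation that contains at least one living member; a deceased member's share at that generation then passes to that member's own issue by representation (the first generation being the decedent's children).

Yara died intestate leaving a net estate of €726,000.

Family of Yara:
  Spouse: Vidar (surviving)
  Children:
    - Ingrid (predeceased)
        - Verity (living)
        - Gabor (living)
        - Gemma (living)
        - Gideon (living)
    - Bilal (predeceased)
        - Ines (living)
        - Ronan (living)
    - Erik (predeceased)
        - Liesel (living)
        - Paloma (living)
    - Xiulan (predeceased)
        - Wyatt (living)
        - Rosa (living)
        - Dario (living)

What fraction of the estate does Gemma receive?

Gemma receives 3/44 of the estate.

Vidar takes one-quarter of €726,000 = €181,500. The remaining €544,500 passes to the descendants.
No child survives, so the initial division is made at the grandchildren's generation.
The descendants' portion (€544,500) is divided into 11 shares of €49,500: Verity, Gabor, Gemma, Gideon, Ines, Ronan, Liesel, Paloma, Wyatt, Rosa, and Dario each take €49,500.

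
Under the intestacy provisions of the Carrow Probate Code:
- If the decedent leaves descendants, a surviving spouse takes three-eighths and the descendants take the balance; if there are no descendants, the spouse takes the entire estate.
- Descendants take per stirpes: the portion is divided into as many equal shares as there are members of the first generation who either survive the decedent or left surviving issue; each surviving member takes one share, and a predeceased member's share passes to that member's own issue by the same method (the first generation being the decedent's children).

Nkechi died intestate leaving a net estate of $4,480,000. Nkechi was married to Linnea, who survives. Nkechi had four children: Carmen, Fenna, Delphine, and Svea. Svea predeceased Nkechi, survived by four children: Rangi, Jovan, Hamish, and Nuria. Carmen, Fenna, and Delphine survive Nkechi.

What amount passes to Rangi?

Linnea takes three-eighths of $4,480,000 = $1,680,000. The remaining $2,800,000 passes to the descendants.
The descendants' portion ($2,800,000) is divided into 4 shares of $700,000: Carmen, Fenna, and Delphine each take $700,000; Svea's $700,000 share passes to Svea's issue.
Svea's share ($700,000) is divided into 4 shares of $175,000: Rangi, Jovan, Hamish, and Nuria each take $175,000.

Rangi receives $175,000.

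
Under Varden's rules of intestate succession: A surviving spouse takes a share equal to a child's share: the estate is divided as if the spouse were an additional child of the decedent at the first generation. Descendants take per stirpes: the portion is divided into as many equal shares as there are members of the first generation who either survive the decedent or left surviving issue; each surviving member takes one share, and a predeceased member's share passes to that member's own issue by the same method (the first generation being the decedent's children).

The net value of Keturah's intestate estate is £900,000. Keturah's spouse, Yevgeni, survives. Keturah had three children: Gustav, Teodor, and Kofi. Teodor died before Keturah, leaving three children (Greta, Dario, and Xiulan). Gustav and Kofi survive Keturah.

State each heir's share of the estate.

The spouse counts as an additional share at the children's level, so there are 4 primary shares of £225,000. Yevgeni takes one such share (£225,000).
The children's combined portion (£675,000) is divided into 3 shares of £225,000: Gustav and Kofi each take £225,000; Teodor's £225,000 share passes to Teodor's issue.
Teodor's share (£225,000) is divided into 3 shares of £75,000: Greta, Dario, and Xiulan each take £75,000.

Yevgeni: £225,000; Gustav: £225,000; Greta: £75,000; Dario: £75,000; Xiulan: £75,000; Kofi: £225,000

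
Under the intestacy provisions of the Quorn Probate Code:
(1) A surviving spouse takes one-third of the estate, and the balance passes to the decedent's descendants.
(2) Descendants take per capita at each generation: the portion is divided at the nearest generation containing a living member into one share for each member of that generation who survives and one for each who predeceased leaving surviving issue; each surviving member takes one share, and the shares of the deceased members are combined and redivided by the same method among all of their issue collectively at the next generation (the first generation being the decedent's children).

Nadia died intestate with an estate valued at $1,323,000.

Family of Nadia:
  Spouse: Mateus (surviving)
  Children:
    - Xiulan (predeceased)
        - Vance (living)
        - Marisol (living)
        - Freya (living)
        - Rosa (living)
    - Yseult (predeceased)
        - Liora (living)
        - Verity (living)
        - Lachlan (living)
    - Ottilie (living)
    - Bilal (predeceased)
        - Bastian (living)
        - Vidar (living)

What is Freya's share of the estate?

Freya receives $73,500.

Mateus takes one-third of $1,323,000 = $441,000. The remaining $882,000 passes to the descendants.
The descendants' portion ($882,000) is divided at the children's generation into 4 shares of $220,500. Ottilie takes $220,500. The 3 shares of the deceased (Xiulan, Yseult, and Bilal) are combined into a pool of $661,500.
That pool ($661,500) is divided at the grandchildren's generation equally among Vance, Marisol, Freya, Rosa, Liora, Verity, Lachlan, Bastian, and Vidar: $73,500 each.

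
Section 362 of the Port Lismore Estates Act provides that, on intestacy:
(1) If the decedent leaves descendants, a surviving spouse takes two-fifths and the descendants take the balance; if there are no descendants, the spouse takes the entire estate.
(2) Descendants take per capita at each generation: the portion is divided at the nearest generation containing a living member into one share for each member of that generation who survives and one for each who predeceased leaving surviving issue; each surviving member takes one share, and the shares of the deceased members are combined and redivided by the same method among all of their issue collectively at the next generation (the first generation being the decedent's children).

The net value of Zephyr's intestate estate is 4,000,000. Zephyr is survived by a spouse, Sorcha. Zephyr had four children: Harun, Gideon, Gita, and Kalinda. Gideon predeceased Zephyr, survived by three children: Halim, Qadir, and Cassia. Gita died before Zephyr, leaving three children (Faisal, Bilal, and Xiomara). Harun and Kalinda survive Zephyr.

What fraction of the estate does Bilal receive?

Bilal receives 1/20 of the estate.

Sorcha takes two-fifths of 4,000,000 = 1,600,000. The remaining 2,400,000 passes to the descendants.
The descendants' portion (2,400,000) is divided at the children's generation into 4 shares of 600,000. Harun and Kalinda each take 600,000. The 2 shares of the deceased (Gideon and Gita) are combined into a pool of 1,200,000.
That pool (1,200,000) is divided at the grandchildren's generation equally among Halim, Qadir, Cassia, Faisal, Bilal, and Xiomara: 200,000 each.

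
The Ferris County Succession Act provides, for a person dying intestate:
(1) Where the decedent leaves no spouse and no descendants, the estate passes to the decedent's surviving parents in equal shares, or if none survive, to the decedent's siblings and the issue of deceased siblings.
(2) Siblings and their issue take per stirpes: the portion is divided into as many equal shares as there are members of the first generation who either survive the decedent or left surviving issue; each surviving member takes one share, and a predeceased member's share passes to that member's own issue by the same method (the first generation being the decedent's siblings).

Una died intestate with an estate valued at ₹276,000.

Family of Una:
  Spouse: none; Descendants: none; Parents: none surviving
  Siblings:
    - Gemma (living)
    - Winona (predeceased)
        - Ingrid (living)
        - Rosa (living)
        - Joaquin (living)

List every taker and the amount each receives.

The entire ₹276,000 passes to the siblings and their issue.
That amount (₹276,000) is divided into 2 shares of ₹138,000: Gemma takes ₹138,000; Winona's ₹138,000 share passes to Winona's issue.
Winona's share (₹138,000) is divided into 3 shares of ₹46,000: Ingrid, Rosa, and Joaquin each take ₹46,000.

Gemma: ₹138,000; Ingrid: ₹46,000; Rosa: ₹46,000; Joaquin: ₹46,000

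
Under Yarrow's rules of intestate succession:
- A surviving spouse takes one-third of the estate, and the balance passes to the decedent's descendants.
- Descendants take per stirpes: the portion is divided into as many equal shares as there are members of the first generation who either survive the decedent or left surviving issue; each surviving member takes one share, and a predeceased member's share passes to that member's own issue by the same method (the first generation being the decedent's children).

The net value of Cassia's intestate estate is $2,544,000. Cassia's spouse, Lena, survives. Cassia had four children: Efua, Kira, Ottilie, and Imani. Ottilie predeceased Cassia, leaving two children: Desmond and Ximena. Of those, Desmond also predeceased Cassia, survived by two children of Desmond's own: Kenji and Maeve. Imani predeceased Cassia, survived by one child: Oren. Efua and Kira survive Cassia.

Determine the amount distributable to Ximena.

Ximena receives $212,000.

Lena takes one-third of $2,544,000 = $848,000. The remaining $1,696,000 passes to the descendants.
The descendants' portion ($1,696,000) is divided into 4 shares of $424,000: Efua and Kira each take $424,000; Ottilie's $424,000 share passes to Ottilie's issue; Imani's $424,000 share passes to Imani's issue.
Ottilie's share ($424,000) is divided into 2 shares of $212,000: Ximena takes $212,000; Desmond's $212,000 share passes to Desmond's issue.
Desmond's share ($212,000) is divided into 2 shares of $106,000: Kenji and Maeve each take $106,000.
Imani's share ($424,000) passes entirely to Oren.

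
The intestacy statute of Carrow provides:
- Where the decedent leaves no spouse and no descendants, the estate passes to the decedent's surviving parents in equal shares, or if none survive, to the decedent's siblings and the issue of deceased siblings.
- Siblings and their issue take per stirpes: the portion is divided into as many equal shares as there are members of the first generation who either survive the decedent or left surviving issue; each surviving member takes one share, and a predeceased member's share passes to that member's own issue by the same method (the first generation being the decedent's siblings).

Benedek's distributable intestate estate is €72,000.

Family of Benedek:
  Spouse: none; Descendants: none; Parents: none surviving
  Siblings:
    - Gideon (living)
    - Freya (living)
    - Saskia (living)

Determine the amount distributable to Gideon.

The entire €72,000 passes to the siblings and their issue.
That amount (€72,000) is divided into 3 shares of €24,000: Gideon, Freya, and Saskia each take €24,000.

Gideon receives €24,000.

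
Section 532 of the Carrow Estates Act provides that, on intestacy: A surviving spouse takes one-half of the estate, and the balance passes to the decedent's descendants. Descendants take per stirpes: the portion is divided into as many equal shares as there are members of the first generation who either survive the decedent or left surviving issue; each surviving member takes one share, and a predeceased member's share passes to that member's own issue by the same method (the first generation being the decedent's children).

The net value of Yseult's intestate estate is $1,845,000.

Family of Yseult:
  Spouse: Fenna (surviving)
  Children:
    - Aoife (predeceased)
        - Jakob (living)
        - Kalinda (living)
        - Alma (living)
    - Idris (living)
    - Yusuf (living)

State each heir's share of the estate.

Fenna: $922,500; Jakob: $102,500; Kalinda: $102,500; Alma: $102,500; Idris: $307,500; Yusuf: $307,500

Fenna takes one-half of $1,845,000 = $922,500. The remaining $922,500 passes to the descendants.
The descendants' portion ($922,500) is divided into 3 shares of $307,500: Idris and Yusuf each take $307,500; Aoife's $307,500 share passes to Aoife's issue.
Aoife's share ($307,500) is divided into 3 shares of $102,500: Jakob, Kalinda, and Alma each take $102,500.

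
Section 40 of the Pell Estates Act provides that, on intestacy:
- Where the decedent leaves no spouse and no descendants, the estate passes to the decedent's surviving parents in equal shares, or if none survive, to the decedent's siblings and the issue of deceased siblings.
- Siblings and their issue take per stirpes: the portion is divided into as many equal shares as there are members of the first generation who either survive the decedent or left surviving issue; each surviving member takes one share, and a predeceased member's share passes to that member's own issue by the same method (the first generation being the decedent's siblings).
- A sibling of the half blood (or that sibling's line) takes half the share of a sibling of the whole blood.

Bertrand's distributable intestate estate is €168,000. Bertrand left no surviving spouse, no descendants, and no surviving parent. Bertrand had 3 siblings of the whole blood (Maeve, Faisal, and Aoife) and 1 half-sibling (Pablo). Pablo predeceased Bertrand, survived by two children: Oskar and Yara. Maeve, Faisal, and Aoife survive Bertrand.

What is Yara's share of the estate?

Yara receives €12,000.

The entire €168,000 passes to the siblings and their issue.
Counting each half-blood sibling's line as half a unit, there are 7/2 units in €168,000, so one unit is €48,000. Whole-blood lines (Maeve, Faisal, and Aoife) take €48,000 each; half-blood lines (Pablo) take €24,000 each.
Pablo's share (€24,000) is divided into 2 shares of €12,000: Oskar and Yara each take €12,000.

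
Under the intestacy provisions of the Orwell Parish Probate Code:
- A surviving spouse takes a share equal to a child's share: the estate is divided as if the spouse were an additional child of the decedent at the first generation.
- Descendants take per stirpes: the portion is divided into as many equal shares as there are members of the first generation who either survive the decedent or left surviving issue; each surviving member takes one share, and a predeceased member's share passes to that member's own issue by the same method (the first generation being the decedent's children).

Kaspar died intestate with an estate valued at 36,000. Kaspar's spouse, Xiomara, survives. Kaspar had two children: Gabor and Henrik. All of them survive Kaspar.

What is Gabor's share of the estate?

Gabor receives 12,000.

The spouse counts as an additional share at the children's level, so there are 3 primary shares of 12,000. Xiomara takes one such share (12,000).
The children's combined portion (24,000) is divided into 2 shares of 12,000: Gabor and Henrik each take 12,000.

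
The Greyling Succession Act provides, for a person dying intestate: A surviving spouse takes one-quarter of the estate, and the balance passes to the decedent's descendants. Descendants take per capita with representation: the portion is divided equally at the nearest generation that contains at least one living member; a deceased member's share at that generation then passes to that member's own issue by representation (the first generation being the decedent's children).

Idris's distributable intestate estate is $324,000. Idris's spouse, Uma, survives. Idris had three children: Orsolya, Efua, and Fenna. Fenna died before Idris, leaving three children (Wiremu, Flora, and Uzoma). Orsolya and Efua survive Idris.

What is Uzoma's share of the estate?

Uma takes one-quarter of $324,000 = $81,000. The remaining $243,000 passes to the descendants.
The descendants' portion ($243,000) is divided into 3 shares of $81,000: Orsolya and Efua each take $81,000; Fenna's $81,000 share passes to Fenna's issue.
Fenna's share ($81,000) is divided into 3 shares of $27,000: Wiremu, Flora, and Uzoma each take $27,000.

Uzoma receives $27,000.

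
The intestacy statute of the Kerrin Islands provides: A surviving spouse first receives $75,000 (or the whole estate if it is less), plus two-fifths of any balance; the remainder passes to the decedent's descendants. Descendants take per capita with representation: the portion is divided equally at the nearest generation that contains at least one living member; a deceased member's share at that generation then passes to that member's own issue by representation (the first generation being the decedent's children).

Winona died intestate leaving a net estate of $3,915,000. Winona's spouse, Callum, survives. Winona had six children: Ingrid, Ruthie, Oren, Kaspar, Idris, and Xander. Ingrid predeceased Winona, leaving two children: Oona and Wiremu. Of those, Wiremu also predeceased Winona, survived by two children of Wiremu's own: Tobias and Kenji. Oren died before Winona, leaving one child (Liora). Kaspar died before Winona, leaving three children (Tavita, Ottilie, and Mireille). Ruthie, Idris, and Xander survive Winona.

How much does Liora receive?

Liora receives $384,000.

Callum first takes $75,000, leaving a balance of $3,840,000. Callum then takes two-fifths of the balance ($1,536,000), for a total of $1,611,000. The remaining $2,304,000 passes to the descendants.
The descendants' portion ($2,304,000) is divided into 6 shares of $384,000: Ruthie, Idris, and Xander each take $384,000; Ingrid's $384,000 share passes to Ingrid's issue; Oren's $384,000 share passes to Oren's issue; Kaspar's $384,000 share passes to Kaspar's issue.
Ingrid's share ($384,000) is divided into 2 shares of $192,000: Oona takes $192,000; Wiremu's $192,000 share passes to Wiremu's issue.
Wiremu's share ($192,000) is divided into 2 shares of $96,000: Tobias and Kenji each take $96,000.
Oren's share ($384,000) passes entirely to Liora.
Kaspar's share ($384,000) is divided into 3 shares of $128,000: Tavita, Ottilie, and Mireille each take $128,000.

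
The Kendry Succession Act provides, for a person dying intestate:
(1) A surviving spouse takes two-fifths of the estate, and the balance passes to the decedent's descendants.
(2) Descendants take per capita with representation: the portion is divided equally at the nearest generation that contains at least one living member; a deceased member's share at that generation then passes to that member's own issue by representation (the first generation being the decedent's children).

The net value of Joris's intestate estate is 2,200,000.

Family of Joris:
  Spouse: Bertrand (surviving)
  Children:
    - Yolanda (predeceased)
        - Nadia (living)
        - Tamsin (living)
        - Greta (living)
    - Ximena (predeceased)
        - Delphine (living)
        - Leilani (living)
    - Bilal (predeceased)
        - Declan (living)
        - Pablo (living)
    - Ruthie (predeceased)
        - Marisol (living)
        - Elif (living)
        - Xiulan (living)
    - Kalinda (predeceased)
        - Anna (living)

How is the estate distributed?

Bertrand takes two-fifths of 2,200,000 = 880,000. The remaining 1,320,000 passes to the descendants.
No child survives, so the initial division is made at the grandchildren's generation.
The descendants' portion (1,320,000) is divided into 11 shares of 120,000: Nadia, Tamsin, Greta, Delphine, Leilani, Declan, Pablo, Marisol, Elif, Xiulan, and Anna each take 120,000.

Bertrand: 880,000; Nadia: 120,000; Tamsin: 120,000; Greta: 120,000; Delphine: 120,000; Leilani: 120,000; Declan: 120,000; Pablo: 120,000; Marisol: 120,000; Elif: 120,000; Xiulan: 120,000; Anna: 120,000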